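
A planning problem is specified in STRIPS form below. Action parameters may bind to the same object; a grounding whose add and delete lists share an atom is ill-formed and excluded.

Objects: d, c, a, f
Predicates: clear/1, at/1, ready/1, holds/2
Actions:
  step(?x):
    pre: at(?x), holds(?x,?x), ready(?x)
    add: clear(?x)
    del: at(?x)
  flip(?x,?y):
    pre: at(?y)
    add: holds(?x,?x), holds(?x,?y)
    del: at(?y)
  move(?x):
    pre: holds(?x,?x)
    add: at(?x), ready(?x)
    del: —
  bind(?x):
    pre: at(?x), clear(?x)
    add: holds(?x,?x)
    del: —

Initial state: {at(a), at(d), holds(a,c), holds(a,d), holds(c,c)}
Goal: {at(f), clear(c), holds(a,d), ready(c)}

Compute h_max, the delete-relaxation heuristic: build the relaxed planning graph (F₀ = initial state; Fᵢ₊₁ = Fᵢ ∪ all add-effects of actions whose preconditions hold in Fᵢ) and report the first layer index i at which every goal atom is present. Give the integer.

2

F0 = init (5 atoms)
F1 = F0 ∪ {at(c), holds(a,a), holds(c,a), holds(c,d), holds(d,a), holds(d,d), holds(f,a), holds(f,d), holds(f,f), ready(c)}  (15 atoms)
F2 = F1 ∪ {at(f), clear(c), holds(d,c), holds(f,c), ready(a), ready(d), ready(f)}  (22 atoms)
goal ⊆ F2  ⇒  h_max = 2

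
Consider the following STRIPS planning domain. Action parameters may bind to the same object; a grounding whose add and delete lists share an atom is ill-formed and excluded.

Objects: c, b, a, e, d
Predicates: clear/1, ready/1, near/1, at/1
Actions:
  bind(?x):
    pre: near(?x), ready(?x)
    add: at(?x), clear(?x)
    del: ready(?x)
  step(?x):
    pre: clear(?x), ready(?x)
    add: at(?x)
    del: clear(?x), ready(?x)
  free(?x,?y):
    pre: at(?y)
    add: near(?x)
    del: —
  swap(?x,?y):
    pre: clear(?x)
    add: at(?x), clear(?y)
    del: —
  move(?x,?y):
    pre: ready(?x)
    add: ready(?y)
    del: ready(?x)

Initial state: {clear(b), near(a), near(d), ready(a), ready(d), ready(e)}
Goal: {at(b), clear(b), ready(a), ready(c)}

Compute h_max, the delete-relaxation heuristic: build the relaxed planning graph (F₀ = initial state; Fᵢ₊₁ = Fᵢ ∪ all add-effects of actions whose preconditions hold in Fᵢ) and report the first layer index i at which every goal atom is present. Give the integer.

1

F0 = init (6 atoms)
F1 = F0 ∪ {at(a), at(b), at(d), clear(a), clear(c), clear(d), clear(e), ready(b), ready(c)}  (15 atoms)
goal ⊆ F1  ⇒  h_max = 1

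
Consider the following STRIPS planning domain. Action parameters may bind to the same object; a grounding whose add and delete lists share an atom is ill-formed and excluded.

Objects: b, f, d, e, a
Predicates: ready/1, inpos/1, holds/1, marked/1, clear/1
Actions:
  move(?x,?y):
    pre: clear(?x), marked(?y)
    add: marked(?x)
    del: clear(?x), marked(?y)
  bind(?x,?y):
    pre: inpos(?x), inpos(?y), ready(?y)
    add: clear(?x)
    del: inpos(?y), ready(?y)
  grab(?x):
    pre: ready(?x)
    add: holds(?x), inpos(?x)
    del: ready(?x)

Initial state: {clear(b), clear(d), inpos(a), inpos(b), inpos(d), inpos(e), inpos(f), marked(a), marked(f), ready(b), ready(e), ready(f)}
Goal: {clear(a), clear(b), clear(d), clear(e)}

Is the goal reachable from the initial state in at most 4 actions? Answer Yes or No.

Yes

1. bind(e,b)  →  {clear(b), clear(d), clear(e), inpos(a), inpos(d), inpos(e), inpos(f), marked(a), marked(f), ready(e), ready(f)}
2. bind(a,f)  →  {clear(a), clear(b), clear(d), clear(e), inpos(a), inpos(d), inpos(e), marked(a), marked(f), ready(e)}
optimal plan length = 2; 2 ≤ 4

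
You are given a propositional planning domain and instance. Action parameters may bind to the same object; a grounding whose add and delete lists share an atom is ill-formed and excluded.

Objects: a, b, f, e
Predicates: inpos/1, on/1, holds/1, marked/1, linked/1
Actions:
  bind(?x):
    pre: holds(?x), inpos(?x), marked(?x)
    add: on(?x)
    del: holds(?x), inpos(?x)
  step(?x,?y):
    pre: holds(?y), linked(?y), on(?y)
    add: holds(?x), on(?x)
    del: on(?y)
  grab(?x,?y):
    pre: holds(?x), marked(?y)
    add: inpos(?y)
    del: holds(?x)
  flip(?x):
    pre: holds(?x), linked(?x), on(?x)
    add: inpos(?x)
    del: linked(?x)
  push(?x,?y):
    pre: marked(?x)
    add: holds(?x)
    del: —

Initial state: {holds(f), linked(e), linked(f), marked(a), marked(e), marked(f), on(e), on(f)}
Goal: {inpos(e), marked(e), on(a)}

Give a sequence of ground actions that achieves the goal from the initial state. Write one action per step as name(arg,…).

1. step(a,f)  →  {holds(a), holds(f), linked(e), linked(f), marked(a), marked(e), marked(f), on(a), on(e)}
2. grab(a,e)  →  {holds(f), inpos(e), linked(e), linked(f), marked(a), marked(e), marked(f), on(a), on(e)}

step(a,f); grab(a,e)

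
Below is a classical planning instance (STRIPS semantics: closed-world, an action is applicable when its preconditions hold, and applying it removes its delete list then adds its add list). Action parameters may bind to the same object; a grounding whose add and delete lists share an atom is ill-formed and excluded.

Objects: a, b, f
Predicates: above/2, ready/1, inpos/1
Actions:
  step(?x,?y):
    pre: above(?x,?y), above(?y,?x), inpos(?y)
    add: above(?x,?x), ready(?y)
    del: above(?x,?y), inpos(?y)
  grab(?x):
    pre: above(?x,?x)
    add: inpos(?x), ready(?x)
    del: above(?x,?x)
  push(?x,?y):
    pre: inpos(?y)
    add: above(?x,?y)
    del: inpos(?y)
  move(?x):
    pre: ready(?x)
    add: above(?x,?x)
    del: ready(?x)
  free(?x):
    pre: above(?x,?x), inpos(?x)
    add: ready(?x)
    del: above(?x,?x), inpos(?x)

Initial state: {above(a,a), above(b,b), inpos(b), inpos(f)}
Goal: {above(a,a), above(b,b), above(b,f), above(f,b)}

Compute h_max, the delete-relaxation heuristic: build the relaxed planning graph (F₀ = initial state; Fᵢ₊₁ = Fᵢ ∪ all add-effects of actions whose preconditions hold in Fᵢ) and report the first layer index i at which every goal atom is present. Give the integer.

1

F0 = init (4 atoms)
F1 = F0 ∪ {above(a,b), above(a,f), above(b,f), above(f,b), above(f,f), inpos(a), ready(a), ready(b)}  (12 atoms)
goal ⊆ F1  ⇒  h_max = 1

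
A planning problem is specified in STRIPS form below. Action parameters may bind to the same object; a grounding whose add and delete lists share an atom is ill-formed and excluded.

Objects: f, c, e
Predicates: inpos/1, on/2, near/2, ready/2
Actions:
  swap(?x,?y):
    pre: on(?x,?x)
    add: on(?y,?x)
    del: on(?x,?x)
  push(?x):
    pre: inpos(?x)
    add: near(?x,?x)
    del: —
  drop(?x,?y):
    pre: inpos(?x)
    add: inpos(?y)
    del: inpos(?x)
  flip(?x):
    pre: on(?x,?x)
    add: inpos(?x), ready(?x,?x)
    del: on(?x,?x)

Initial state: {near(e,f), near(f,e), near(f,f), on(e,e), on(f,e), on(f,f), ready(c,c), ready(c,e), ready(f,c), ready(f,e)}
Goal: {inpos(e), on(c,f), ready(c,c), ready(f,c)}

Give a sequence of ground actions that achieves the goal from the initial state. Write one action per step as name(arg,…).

swap(f,c); flip(e)

1. swap(f,c)  →  {near(e,f), near(f,e), near(f,f), on(c,f), on(e,e), on(f,e), ready(c,c), ready(c,e), ready(f,c), ready(f,e)}
2. flip(e)  →  {inpos(e), near(e,f), near(f,e), near(f,f), on(c,f), on(f,e), ready(c,c), ready(c,e), ready(e,e), ready(f,c), ready(f,e)}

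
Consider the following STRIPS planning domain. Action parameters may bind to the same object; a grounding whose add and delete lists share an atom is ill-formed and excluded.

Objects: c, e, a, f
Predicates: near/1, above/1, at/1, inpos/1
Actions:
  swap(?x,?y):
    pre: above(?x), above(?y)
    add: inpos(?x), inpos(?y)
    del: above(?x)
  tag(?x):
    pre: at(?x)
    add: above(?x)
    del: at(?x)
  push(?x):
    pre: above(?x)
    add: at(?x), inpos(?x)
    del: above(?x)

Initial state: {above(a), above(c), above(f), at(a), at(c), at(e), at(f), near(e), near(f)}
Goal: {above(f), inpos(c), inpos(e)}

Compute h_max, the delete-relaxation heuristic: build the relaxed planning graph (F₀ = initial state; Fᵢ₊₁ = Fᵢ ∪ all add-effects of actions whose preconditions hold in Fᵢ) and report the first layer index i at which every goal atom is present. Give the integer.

F0 = init (9 atoms)
F1 = F0 ∪ {above(e), inpos(a), inpos(c), inpos(f)}  (13 atoms)
F2 = F1 ∪ {inpos(e)}  (14 atoms)
goal ⊆ F2  ⇒  h_max = 2

2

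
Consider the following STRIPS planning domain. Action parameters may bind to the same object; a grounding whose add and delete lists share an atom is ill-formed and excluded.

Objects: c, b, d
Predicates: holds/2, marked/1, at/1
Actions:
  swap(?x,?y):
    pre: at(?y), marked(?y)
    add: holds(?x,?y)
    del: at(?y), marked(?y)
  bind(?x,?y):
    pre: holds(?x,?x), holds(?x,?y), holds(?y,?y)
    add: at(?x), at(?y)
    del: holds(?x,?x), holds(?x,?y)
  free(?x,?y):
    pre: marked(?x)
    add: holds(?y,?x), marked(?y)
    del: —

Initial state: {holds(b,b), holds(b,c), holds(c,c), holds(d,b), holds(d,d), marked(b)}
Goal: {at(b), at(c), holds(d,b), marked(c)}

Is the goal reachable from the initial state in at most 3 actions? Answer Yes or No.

1. bind(b,c)  →  {at(b), at(c), holds(c,c), holds(d,b), holds(d,d), marked(b)}
2. free(b,c)  →  {at(b), at(c), holds(c,b), holds(c,c), holds(d,b), holds(d,d), marked(b), marked(c)}
optimal plan length = 2; 2 ≤ 3

Yes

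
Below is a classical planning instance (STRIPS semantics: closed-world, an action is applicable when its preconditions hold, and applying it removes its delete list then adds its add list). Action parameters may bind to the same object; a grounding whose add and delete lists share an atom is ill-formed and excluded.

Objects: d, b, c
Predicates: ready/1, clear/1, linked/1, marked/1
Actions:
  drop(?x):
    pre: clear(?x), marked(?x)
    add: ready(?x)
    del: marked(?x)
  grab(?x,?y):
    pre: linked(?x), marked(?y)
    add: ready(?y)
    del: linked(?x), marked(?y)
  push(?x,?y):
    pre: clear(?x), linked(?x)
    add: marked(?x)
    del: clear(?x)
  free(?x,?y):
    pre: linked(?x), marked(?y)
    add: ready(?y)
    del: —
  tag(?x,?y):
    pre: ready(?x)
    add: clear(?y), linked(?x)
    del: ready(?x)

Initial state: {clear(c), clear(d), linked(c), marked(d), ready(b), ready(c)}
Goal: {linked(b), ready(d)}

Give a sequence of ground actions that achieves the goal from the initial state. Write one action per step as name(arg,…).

1. drop(d)  →  {clear(c), clear(d), linked(c), ready(b), ready(c), ready(d)}
2. tag(b,d)  →  {clear(c), clear(d), linked(b), linked(c), ready(c), ready(d)}

drop(d); tag(b,d)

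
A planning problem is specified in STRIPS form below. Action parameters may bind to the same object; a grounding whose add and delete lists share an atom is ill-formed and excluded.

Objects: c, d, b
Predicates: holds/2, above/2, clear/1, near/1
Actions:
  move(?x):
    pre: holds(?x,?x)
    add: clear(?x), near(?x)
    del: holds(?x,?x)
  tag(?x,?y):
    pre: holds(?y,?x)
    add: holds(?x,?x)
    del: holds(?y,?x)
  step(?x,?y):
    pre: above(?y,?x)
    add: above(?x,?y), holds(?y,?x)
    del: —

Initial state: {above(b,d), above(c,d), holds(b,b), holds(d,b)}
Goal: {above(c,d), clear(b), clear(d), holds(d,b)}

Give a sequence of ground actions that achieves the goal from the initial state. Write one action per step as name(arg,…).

move(b); step(d,c); tag(d,c); move(d)

1. move(b)  →  {above(b,d), above(c,d), clear(b), holds(d,b), near(b)}
2. step(d,c)  →  {above(b,d), above(c,d), above(d,c), clear(b), holds(c,d), holds(d,b), near(b)}
3. tag(d,c)  →  {above(b,d), above(c,d), above(d,c), clear(b), holds(d,b), holds(d,d), near(b)}
4. move(d)  →  {above(b,d), above(c,d), above(d,c), clear(b), clear(d), holds(d,b), near(b), near(d)}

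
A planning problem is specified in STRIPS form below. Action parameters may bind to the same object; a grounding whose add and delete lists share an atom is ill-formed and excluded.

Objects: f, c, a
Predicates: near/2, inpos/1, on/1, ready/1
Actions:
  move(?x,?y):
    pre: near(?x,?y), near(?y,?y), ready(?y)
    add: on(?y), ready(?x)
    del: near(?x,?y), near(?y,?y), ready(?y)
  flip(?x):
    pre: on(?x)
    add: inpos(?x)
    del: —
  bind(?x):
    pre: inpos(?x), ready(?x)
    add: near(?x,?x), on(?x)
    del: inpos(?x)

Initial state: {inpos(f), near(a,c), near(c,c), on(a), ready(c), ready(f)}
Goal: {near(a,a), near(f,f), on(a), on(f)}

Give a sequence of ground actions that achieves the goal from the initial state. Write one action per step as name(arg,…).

move(a,c); flip(a); bind(f); bind(a)

1. move(a,c)  →  {inpos(f), on(a), on(c), ready(a), ready(f)}
2. flip(a)  →  {inpos(a), inpos(f), on(a), on(c), ready(a), ready(f)}
3. bind(f)  →  {inpos(a), near(f,f), on(a), on(c), on(f), ready(a), ready(f)}
4. bind(a)  →  {near(a,a), near(f,f), on(a), on(c), on(f), ready(a), ready(f)}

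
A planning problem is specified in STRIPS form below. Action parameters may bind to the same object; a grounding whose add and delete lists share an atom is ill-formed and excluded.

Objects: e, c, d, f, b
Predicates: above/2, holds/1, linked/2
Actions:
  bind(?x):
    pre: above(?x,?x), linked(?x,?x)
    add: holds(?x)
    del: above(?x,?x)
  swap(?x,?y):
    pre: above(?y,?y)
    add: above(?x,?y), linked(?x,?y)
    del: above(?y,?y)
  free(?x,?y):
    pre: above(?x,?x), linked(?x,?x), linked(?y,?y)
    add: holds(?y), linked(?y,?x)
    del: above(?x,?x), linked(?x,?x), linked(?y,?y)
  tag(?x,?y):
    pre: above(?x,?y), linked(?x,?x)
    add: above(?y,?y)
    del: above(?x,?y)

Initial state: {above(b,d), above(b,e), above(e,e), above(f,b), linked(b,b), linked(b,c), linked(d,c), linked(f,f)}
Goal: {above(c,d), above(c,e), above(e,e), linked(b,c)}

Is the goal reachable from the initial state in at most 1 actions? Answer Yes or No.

No

1. swap(c,e)  →  {above(b,d), above(b,e), above(c,e), above(f,b), linked(b,b), linked(b,c), linked(c,e), linked(d,c), linked(f,f)}
2. tag(b,e)  →  {above(b,d), above(c,e), above(e,e), above(f,b), linked(b,b), linked(b,c), linked(c,e), linked(d,c), linked(f,f)}
3. tag(b,d)  →  {above(c,e), above(d,d), above(e,e), above(f,b), linked(b,b), linked(b,c), linked(c,e), linked(d,c), linked(f,f)}
4. swap(c,d)  →  {above(c,d), above(c,e), above(e,e), above(f,b), linked(b,b), linked(b,c), linked(c,d), linked(c,e), linked(d,c), linked(f,f)}
optimal plan length = 4; 4 > 1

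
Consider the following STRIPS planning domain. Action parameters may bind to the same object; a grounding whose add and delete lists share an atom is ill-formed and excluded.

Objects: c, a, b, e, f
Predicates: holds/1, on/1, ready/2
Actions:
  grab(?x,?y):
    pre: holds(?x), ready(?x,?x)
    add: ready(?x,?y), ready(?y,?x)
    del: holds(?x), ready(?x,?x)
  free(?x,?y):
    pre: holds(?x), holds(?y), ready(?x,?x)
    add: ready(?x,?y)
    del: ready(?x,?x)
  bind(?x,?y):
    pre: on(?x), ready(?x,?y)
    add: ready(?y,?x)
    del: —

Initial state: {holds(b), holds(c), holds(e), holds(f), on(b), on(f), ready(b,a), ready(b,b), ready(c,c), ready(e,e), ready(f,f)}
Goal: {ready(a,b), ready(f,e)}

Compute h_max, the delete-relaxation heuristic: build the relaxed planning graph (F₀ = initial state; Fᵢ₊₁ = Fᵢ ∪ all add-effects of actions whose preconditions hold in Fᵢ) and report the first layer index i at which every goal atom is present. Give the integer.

F0 = init (11 atoms)
F1 = F0 ∪ {ready(a,b), ready(a,c), ready(a,e), ready(a,f), ready(b,c), ready(b,e), ready(b,f), ready(c,a), ready(c,b), ready(c,e), ready(c,f), ready(e,a), ready(e,b), ready(e,c), ready(e,f), ready(f,a), ready(f,b), ready(f,c), ready(f,e)}  (30 atoms)
goal ⊆ F1  ⇒  h_max = 1

1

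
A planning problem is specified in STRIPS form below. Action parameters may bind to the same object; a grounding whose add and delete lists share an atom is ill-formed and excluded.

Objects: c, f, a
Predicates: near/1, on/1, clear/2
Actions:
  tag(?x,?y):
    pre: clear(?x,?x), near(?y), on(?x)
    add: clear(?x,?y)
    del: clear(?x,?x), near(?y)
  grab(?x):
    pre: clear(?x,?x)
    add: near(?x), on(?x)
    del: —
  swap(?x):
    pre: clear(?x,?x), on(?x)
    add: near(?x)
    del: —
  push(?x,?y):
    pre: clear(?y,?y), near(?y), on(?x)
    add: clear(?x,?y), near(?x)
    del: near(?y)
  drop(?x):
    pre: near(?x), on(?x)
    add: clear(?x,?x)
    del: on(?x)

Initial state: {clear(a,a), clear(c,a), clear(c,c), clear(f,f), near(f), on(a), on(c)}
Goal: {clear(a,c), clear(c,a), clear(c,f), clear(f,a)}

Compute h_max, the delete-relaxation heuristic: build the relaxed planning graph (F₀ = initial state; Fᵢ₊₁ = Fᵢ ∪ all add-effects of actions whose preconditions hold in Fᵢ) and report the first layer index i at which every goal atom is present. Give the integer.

2

F0 = init (7 atoms)
F1 = F0 ∪ {clear(a,f), clear(c,f), near(a), near(c), on(f)}  (12 atoms)
F2 = F1 ∪ {clear(a,c), clear(f,a), clear(f,c)}  (15 atoms)
goal ⊆ F2  ⇒  h_max = 2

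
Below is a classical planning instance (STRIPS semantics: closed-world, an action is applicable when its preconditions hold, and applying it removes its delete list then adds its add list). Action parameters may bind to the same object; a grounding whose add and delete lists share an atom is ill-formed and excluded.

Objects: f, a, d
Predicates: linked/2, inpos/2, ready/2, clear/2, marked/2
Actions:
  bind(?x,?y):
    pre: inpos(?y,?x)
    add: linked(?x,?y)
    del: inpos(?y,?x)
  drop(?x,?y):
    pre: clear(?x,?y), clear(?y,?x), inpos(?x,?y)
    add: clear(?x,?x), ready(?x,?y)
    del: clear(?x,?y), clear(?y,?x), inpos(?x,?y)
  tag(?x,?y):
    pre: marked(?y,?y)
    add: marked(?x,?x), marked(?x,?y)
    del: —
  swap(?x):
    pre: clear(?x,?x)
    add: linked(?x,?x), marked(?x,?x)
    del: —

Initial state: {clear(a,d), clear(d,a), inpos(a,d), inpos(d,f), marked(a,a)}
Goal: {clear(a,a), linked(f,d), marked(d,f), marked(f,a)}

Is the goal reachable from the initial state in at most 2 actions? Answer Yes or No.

1. bind(f,d)  →  {clear(a,d), clear(d,a), inpos(a,d), linked(f,d), marked(a,a)}
2. drop(a,d)  →  {clear(a,a), linked(f,d), marked(a,a), ready(a,d)}
3. tag(f,a)  →  {clear(a,a), linked(f,d), marked(a,a), marked(f,a), marked(f,f), ready(a,d)}
4. tag(d,f)  →  {clear(a,a), linked(f,d), marked(a,a), marked(d,d), marked(d,f), marked(f,a), marked(f,f), ready(a,d)}
optimal plan length = 4; 4 > 2

No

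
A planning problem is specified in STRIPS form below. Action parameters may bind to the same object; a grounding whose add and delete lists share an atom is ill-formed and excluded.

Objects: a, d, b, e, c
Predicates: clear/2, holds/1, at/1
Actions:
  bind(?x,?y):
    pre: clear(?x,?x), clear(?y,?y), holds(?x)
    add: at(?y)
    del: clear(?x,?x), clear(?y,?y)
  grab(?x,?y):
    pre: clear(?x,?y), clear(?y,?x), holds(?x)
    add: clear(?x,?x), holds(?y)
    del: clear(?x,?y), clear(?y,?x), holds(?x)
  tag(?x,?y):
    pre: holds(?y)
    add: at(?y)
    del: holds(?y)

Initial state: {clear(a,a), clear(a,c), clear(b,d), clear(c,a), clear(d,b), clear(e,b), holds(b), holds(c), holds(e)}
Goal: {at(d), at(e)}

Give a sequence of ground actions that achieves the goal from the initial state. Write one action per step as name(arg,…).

1. grab(b,d)  →  {clear(a,a), clear(a,c), clear(b,b), clear(c,a), clear(e,b), holds(c), holds(d), holds(e)}
2. tag(a,d)  →  {at(d), clear(a,a), clear(a,c), clear(b,b), clear(c,a), clear(e,b), holds(c), holds(e)}
3. tag(a,e)  →  {at(d), at(e), clear(a,a), clear(a,c), clear(b,b), clear(c,a), clear(e,b), holds(c)}

grab(b,d); tag(a,d); tag(a,e)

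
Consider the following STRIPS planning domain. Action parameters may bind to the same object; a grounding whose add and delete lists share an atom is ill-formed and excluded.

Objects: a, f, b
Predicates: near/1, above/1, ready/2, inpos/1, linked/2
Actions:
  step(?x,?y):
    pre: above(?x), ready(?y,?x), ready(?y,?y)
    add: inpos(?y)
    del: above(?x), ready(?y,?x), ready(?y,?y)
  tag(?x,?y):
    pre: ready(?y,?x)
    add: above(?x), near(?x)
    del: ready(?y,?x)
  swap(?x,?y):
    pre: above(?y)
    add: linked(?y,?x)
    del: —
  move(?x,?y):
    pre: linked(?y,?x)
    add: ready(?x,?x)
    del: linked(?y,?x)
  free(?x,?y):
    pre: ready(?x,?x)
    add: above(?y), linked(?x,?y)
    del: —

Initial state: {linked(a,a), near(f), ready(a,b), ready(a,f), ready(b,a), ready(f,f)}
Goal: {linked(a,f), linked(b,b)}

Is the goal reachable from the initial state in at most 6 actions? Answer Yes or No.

1. tag(a,b)  →  {above(a), linked(a,a), near(a), near(f), ready(a,b), ready(a,f), ready(f,f)}
2. tag(b,a)  →  {above(a), above(b), linked(a,a), near(a), near(b), near(f), ready(a,f), ready(f,f)}
3. swap(f,a)  →  {above(a), above(b), linked(a,a), linked(a,f), near(a), near(b), near(f), ready(a,f), ready(f,f)}
4. swap(b,b)  →  {above(a), above(b), linked(a,a), linked(a,f), linked(b,b), near(a), near(b), near(f), ready(a,f), ready(f,f)}
optimal plan length = 4; 4 ≤ 6

Yes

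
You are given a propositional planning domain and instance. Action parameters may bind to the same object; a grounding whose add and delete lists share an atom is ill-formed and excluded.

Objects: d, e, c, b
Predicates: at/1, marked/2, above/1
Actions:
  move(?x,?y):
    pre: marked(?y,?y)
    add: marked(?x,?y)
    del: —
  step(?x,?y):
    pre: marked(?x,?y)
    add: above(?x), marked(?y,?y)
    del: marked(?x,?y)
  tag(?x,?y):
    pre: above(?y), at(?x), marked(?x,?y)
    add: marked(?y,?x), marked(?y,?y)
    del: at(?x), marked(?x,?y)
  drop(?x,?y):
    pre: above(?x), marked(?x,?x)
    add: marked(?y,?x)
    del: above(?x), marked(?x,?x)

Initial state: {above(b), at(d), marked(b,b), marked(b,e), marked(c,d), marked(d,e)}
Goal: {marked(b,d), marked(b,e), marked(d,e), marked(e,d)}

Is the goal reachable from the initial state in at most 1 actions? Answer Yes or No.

1. step(c,d)  →  {above(b), above(c), at(d), marked(b,b), marked(b,e), marked(d,d), marked(d,e)}
2. move(e,d)  →  {above(b), above(c), at(d), marked(b,b), marked(b,e), marked(d,d), marked(d,e), marked(e,d)}
3. move(b,d)  →  {above(b), above(c), at(d), marked(b,b), marked(b,d), marked(b,e), marked(d,d), marked(d,e), marked(e,d)}
optimal plan length = 3; 3 > 1

No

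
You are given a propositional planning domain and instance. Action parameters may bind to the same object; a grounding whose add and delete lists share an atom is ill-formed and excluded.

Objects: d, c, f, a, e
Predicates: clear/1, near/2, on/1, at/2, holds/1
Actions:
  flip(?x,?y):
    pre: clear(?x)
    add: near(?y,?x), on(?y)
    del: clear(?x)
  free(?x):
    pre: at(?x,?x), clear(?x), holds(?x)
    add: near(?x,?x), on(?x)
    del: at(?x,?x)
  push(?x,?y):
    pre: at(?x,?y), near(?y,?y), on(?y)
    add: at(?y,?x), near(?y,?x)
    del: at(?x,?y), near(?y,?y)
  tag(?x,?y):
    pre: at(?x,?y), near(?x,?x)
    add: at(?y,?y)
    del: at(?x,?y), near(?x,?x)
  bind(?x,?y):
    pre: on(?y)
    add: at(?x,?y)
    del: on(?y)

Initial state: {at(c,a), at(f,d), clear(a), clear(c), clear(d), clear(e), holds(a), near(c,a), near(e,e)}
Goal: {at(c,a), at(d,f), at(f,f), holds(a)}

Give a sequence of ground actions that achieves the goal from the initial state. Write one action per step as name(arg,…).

1. flip(d,d)  →  {at(c,a), at(f,d), clear(a), clear(c), clear(e), holds(a), near(c,a), near(d,d), near(e,e), on(d)}
2. flip(c,f)  →  {at(c,a), at(f,d), clear(a), clear(e), holds(a), near(c,a), near(d,d), near(e,e), near(f,c), on(d), on(f)}
3. push(f,d)  →  {at(c,a), at(d,f), clear(a), clear(e), holds(a), near(c,a), near(d,f), near(e,e), near(f,c), on(d), on(f)}
4. bind(f,f)  →  {at(c,a), at(d,f), at(f,f), clear(a), clear(e), holds(a), near(c,a), near(d,f), near(e,e), near(f,c), on(d)}

flip(d,d); flip(c,f); push(f,d); bind(f,f)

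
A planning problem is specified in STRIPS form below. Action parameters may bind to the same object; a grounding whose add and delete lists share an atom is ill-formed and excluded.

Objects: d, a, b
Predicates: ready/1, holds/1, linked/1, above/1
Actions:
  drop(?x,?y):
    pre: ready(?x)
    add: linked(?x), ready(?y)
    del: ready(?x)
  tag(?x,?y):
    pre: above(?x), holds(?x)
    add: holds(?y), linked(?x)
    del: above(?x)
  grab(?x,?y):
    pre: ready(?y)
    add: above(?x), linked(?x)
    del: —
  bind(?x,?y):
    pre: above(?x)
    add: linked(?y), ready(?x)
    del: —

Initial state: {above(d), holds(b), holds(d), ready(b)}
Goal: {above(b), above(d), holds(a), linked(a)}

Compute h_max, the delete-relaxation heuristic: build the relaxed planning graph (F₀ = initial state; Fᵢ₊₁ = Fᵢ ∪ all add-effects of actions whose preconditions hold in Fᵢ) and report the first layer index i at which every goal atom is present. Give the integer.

F0 = init (4 atoms)
F1 = F0 ∪ {above(a), above(b), holds(a), linked(a), linked(b), linked(d), ready(a), ready(d)}  (12 atoms)
goal ⊆ F1  ⇒  h_max = 1

1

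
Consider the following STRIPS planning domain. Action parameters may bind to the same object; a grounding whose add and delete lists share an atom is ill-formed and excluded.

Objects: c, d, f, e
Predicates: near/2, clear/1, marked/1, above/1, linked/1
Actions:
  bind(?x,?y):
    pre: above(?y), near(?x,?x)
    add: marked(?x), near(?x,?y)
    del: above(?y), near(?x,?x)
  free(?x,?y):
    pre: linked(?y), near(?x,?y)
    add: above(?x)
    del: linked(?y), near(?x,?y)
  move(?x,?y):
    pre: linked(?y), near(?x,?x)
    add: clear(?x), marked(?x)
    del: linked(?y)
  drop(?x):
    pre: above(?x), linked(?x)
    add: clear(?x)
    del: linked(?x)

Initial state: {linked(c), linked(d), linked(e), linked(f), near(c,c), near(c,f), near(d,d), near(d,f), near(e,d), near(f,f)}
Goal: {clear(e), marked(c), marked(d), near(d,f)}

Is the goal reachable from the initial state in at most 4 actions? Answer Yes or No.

1. free(e,d)  →  {above(e), linked(c), linked(e), linked(f), near(c,c), near(c,f), near(d,d), near(d,f), near(f,f)}
2. move(c,c)  →  {above(e), clear(c), linked(e), linked(f), marked(c), near(c,c), near(c,f), near(d,d), near(d,f), near(f,f)}
3. move(d,f)  →  {above(e), clear(c), clear(d), linked(e), marked(c), marked(d), near(c,c), near(c,f), near(d,d), near(d,f), near(f,f)}
4. drop(e)  →  {above(e), clear(c), clear(d), clear(e), marked(c), marked(d), near(c,c), near(c,f), near(d,d), near(d,f), near(f,f)}
optimal plan length = 4; 4 ≤ 4

Yes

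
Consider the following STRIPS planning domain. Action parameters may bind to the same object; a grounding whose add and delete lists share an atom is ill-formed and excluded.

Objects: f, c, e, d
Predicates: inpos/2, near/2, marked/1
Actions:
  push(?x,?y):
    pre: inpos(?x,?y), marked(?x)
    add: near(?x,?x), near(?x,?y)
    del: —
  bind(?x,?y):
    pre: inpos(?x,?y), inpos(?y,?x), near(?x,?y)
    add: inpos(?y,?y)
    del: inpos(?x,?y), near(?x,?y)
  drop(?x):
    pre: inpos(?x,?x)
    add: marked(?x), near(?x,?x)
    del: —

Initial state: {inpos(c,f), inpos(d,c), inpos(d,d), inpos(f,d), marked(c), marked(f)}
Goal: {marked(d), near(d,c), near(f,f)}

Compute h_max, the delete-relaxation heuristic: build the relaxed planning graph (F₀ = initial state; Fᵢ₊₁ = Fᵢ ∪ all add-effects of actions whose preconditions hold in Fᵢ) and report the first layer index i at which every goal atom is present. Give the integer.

2

F0 = init (6 atoms)
F1 = F0 ∪ {marked(d), near(c,c), near(c,f), near(d,d), near(f,d), near(f,f)}  (12 atoms)
F2 = F1 ∪ {near(d,c)}  (13 atoms)
goal ⊆ F2  ⇒  h_max = 2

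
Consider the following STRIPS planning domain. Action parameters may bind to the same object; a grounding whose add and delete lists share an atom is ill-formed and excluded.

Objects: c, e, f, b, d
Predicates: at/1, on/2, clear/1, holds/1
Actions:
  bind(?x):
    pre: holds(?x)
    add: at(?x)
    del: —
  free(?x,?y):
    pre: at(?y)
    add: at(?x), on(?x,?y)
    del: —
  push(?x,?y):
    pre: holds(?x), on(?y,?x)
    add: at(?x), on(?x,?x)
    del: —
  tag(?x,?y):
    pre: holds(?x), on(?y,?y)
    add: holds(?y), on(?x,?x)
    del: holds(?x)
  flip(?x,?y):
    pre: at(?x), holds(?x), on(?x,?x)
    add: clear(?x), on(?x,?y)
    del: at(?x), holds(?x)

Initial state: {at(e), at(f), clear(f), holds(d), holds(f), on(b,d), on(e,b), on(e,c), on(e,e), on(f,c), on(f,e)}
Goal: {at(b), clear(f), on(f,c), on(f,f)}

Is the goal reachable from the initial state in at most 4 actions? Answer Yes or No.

1. free(f,f)  →  {at(e), at(f), clear(f), holds(d), holds(f), on(b,d), on(e,b), on(e,c), on(e,e), on(f,c), on(f,e), on(f,f)}
2. free(b,e)  →  {at(b), at(e), at(f), clear(f), holds(d), holds(f), on(b,d), on(b,e), on(e,b), on(e,c), on(e,e), on(f,c), on(f,e), on(f,f)}
optimal plan length = 2; 2 ≤ 4

Yes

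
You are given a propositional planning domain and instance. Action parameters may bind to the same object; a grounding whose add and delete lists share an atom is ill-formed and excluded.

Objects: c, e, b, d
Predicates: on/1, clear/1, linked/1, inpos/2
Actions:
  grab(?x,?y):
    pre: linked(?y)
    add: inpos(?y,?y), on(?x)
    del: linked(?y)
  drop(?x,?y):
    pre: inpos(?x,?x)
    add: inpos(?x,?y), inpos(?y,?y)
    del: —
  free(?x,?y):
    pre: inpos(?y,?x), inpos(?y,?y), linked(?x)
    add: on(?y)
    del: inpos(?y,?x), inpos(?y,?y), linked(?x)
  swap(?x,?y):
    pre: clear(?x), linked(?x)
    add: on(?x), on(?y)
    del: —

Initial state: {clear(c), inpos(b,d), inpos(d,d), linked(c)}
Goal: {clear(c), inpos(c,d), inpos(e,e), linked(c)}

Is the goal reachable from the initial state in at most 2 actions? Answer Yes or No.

No

1. drop(d,c)  →  {clear(c), inpos(b,d), inpos(c,c), inpos(d,c), inpos(d,d), linked(c)}
2. drop(c,e)  →  {clear(c), inpos(b,d), inpos(c,c), inpos(c,e), inpos(d,c), inpos(d,d), inpos(e,e), linked(c)}
3. drop(c,d)  →  {clear(c), inpos(b,d), inpos(c,c), inpos(c,d), inpos(c,e), inpos(d,c), inpos(d,d), inpos(e,e), linked(c)}
optimal plan length = 3; 3 > 2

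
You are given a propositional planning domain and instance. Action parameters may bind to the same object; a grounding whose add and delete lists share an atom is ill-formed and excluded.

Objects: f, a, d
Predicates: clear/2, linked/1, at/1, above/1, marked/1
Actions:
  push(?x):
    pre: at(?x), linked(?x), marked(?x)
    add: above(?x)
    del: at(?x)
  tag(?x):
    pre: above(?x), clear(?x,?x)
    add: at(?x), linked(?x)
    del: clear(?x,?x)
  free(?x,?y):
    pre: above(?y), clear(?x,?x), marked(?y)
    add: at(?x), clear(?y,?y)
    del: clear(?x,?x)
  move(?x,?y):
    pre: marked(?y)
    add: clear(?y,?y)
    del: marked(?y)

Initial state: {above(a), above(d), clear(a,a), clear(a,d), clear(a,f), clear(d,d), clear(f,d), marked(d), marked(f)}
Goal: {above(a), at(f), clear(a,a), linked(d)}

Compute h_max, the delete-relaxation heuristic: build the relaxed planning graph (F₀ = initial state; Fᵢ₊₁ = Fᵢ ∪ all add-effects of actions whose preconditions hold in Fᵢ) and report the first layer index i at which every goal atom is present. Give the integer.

2

F0 = init (9 atoms)
F1 = F0 ∪ {at(a), at(d), clear(f,f), linked(a), linked(d)}  (14 atoms)
F2 = F1 ∪ {at(f)}  (15 atoms)
goal ⊆ F2  ⇒  h_max = 2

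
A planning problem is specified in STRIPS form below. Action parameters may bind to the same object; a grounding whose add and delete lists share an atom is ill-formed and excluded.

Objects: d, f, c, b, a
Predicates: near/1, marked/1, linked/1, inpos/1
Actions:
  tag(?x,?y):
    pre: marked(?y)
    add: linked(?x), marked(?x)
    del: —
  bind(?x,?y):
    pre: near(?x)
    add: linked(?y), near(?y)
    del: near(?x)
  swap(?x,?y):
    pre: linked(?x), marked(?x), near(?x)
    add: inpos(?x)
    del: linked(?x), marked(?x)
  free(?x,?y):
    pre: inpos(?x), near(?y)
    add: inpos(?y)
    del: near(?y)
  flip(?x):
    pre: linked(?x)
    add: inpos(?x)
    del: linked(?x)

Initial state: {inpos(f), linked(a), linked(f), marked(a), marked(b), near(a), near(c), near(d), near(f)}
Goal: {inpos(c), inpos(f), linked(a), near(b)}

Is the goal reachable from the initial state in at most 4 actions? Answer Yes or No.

1. bind(d,b)  →  {inpos(f), linked(a), linked(b), linked(f), marked(a), marked(b), near(a), near(b), near(c), near(f)}
2. free(f,c)  →  {inpos(c), inpos(f), linked(a), linked(b), linked(f), marked(a), marked(b), near(a), near(b), near(f)}
optimal plan length = 2; 2 ≤ 4

Yes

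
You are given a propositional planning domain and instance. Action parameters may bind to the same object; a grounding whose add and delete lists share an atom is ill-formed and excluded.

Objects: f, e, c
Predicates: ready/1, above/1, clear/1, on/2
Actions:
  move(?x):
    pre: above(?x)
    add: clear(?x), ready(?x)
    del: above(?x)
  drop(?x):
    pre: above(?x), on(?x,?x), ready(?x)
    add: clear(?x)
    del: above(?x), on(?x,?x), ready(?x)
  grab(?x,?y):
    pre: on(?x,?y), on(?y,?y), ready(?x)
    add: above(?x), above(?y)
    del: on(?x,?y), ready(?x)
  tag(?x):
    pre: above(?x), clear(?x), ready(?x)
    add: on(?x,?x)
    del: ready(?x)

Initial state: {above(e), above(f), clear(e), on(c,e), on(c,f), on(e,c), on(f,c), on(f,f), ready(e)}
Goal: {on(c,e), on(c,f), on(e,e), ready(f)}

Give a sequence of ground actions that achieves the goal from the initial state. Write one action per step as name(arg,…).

move(f); tag(e)

1. move(f)  →  {above(e), clear(e), clear(f), on(c,e), on(c,f), on(e,c), on(f,c), on(f,f), ready(e), ready(f)}
2. tag(e)  →  {above(e), clear(e), clear(f), on(c,e), on(c,f), on(e,c), on(e,e), on(f,c), on(f,f), ready(f)}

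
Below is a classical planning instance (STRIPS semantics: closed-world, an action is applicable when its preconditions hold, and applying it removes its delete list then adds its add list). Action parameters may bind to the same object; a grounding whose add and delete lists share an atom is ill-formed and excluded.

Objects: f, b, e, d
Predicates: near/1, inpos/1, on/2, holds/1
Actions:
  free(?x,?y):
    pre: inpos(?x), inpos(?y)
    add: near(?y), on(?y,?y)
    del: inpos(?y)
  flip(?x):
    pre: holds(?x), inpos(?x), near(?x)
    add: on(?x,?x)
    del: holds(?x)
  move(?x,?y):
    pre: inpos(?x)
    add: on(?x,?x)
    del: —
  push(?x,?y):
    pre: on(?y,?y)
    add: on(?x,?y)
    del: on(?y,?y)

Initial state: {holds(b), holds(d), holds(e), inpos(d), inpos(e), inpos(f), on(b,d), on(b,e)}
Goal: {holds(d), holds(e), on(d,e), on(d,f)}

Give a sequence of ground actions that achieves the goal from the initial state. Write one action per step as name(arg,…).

1. free(f,f)  →  {holds(b), holds(d), holds(e), inpos(d), inpos(e), near(f), on(b,d), on(b,e), on(f,f)}
2. free(e,e)  →  {holds(b), holds(d), holds(e), inpos(d), near(e), near(f), on(b,d), on(b,e), on(e,e), on(f,f)}
3. push(d,f)  →  {holds(b), holds(d), holds(e), inpos(d), near(e), near(f), on(b,d), on(b,e), on(d,f), on(e,e)}
4. push(d,e)  →  {holds(b), holds(d), holds(e), inpos(d), near(e), near(f), on(b,d), on(b,e), on(d,e), on(d,f)}

free(f,f); free(e,e); push(d,f); push(d,e)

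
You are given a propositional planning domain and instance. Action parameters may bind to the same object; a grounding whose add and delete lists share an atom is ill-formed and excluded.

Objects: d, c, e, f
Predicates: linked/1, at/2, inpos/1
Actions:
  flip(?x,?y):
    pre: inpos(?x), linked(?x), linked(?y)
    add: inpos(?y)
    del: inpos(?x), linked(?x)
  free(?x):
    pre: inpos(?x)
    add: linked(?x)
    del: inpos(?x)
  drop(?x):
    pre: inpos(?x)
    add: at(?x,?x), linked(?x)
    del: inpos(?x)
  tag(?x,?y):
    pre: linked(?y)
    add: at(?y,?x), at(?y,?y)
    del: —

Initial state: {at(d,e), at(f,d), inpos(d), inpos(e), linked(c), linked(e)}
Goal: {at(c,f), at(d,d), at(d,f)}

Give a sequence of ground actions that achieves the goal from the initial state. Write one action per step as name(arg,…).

free(d); tag(f,d); tag(f,c)

1. free(d)  →  {at(d,e), at(f,d), inpos(e), linked(c), linked(d), linked(e)}
2. tag(f,d)  →  {at(d,d), at(d,e), at(d,f), at(f,d), inpos(e), linked(c), linked(d), linked(e)}
3. tag(f,c)  →  {at(c,c), at(c,f), at(d,d), at(d,e), at(d,f), at(f,d), inpos(e), linked(c), linked(d), linked(e)}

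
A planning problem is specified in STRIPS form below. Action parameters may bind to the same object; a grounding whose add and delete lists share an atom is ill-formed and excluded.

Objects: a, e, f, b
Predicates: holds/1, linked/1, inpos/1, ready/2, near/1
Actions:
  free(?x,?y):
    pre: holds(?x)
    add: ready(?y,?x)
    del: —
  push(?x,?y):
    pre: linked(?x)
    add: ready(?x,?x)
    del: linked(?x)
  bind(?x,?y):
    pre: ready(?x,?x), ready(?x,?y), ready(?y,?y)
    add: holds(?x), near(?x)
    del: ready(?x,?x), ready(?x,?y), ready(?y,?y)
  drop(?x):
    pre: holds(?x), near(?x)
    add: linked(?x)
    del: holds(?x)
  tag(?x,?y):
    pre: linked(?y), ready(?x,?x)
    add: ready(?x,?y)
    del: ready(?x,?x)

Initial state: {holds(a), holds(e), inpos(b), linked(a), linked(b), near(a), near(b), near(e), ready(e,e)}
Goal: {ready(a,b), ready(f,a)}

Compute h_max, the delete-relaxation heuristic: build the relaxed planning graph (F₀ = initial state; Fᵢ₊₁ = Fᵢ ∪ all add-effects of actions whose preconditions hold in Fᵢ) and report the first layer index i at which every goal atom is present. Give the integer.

2

F0 = init (9 atoms)
F1 = F0 ∪ {linked(e), ready(a,a), ready(a,e), ready(b,a), ready(b,b), ready(b,e), ready(e,a), ready(e,b), ready(f,a), ready(f,e)}  (19 atoms)
F2 = F1 ∪ {holds(b), ready(a,b)}  (21 atoms)
goal ⊆ F2  ⇒  h_max = 2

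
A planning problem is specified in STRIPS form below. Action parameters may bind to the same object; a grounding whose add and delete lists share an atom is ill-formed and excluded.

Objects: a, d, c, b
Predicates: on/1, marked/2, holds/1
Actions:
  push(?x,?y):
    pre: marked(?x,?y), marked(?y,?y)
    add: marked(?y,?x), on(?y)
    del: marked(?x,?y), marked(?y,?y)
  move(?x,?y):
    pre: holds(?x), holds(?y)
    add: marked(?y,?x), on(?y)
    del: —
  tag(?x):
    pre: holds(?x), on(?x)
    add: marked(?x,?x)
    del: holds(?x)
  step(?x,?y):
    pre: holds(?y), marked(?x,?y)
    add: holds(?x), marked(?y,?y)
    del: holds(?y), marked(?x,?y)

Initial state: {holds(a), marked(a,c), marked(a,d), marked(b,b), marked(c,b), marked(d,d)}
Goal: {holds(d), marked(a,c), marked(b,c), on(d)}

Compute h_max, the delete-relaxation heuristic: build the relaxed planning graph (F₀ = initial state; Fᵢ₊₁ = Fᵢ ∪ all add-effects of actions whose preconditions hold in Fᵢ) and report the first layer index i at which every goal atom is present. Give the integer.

F0 = init (6 atoms)
F1 = F0 ∪ {marked(a,a), marked(b,c), marked(d,a), on(a), on(b), on(d)}  (12 atoms)
F2 = F1 ∪ {holds(d)}  (13 atoms)
goal ⊆ F2  ⇒  h_max = 2

2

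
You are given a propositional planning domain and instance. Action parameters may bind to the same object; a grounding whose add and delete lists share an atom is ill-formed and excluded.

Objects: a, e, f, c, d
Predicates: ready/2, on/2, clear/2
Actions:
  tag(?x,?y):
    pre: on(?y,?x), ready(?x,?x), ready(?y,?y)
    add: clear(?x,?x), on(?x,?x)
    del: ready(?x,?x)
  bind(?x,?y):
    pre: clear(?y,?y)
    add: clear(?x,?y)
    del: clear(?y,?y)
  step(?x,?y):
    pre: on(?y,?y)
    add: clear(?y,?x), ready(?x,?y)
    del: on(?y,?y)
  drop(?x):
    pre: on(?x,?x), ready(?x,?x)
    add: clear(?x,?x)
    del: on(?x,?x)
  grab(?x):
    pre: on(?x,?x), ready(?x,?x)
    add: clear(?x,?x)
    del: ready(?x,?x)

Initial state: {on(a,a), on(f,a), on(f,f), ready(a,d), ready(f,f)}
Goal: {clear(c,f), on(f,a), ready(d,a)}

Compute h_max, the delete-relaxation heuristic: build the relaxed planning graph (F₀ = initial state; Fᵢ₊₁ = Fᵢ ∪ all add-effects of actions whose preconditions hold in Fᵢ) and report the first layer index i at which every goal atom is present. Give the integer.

2

F0 = init (5 atoms)
F1 = F0 ∪ {clear(a,a), clear(a,c), clear(a,d), clear(a,e), clear(a,f), clear(f,a), clear(f,c), clear(f,d), clear(f,e), clear(f,f), ready(a,a), ready(a,f), ready(c,a), ready(c,f), ready(d,a), ready(d,f), ready(e,a), ready(e,f), ready(f,a)}  (24 atoms)
F2 = F1 ∪ {clear(c,a), clear(c,f), clear(d,a), clear(d,f), clear(e,a), clear(e,f)}  (30 atoms)
goal ⊆ F2  ⇒  h_max = 2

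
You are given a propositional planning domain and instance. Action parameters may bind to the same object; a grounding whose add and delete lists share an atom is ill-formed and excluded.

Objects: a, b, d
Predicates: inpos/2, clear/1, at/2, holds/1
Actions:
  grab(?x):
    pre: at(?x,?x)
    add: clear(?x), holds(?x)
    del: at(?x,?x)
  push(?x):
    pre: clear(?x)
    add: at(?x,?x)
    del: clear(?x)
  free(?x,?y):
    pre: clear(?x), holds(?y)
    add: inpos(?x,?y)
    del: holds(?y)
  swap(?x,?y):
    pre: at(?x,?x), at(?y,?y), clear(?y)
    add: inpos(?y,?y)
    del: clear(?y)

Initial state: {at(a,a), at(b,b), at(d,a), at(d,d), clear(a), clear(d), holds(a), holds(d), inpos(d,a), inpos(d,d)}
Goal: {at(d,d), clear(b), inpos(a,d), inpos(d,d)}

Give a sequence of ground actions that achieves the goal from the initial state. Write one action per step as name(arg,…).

1. grab(b)  →  {at(a,a), at(d,a), at(d,d), clear(a), clear(b), clear(d), holds(a), holds(b), holds(d), inpos(d,a), inpos(d,d)}
2. free(a,d)  →  {at(a,a), at(d,a), at(d,d), clear(a), clear(b), clear(d), holds(a), holds(b), inpos(a,d), inpos(d,a), inpos(d,d)}

grab(b); free(a,d)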